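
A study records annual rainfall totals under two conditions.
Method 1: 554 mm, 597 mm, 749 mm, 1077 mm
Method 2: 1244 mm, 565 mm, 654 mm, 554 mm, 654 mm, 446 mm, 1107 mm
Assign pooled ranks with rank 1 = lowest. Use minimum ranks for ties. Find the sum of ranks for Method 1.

24

Sorted (ascending): 446, 554, 554, 565, 597, 654, 654, 749, 1077, 1107, 1244
The 2 values of 554 occupy positions 2–3 → each gets rank 2.
The 2 values of 654 occupy positions 6–7 → each gets rank 6.
Method 1 values → pooled ranks: 554→2, 597→5, 749→8, 1077→9
Rank sum = 2 + 5 + 8 + 9 = 24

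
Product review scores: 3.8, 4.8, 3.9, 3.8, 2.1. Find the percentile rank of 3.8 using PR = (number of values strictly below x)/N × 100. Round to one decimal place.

N = 5.
Strictly below 3.8: 1. Equal to 3.8: 2.
PR = 1/5 × 100 = 20.0

20.0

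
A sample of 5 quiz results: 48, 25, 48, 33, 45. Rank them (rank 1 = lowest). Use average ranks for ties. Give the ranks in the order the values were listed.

Sorted (ascending): 25, 33, 45, 48, 48
The 2 values of 48 occupy positions 4–5 → average rank (4+5)/2 = 4.5.

4.5, 1, 4.5, 2, 3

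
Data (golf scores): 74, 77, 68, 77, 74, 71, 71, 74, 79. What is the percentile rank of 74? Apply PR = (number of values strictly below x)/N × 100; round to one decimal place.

33.3

N = 9.
Strictly below 74: 3. Equal to 74: 3.
PR = 3/9 × 100 = 33.3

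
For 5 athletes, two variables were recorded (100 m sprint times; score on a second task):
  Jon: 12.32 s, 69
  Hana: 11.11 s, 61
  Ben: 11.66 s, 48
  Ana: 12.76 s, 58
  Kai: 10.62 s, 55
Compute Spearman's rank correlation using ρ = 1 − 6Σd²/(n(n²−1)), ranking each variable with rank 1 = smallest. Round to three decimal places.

Ranks of variable 1: 4, 2, 3, 5, 1
Ranks of variable 2: 5, 4, 1, 3, 2
d = r₁ − r₂: -1, -2, 2, 2, -1
d²: 1, 4, 4, 4, 1; Σd² = 14
ρ = 1 − 6·14/(5·24) = 1 − 84/120 = 0.300

0.300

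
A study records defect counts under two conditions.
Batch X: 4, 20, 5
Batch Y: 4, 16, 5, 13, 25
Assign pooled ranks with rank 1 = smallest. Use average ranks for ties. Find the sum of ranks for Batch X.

12

Sorted (ascending): 4, 4, 5, 5, 13, 16, 20, 25
The 2 values of 4 occupy positions 1–2 → average rank (1+2)/2 = 1.5.
The 2 values of 5 occupy positions 3–4 → average rank (3+4)/2 = 3.5.
Batch X values → pooled ranks: 4→1.5, 20→7, 5→3.5
Rank sum = 1.5 + 7 + 3.5 = 12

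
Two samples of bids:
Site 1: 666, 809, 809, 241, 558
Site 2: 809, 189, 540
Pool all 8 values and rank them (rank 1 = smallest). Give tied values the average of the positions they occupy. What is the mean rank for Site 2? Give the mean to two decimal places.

Sorted (ascending): 189, 241, 540, 558, 666, 809, 809, 809
The 3 values of 809 occupy positions 6–8 → average rank 7.
Site 2 values → pooled ranks: 809→7, 189→1, 540→3
Mean rank = (7 + 1 + 3) / 3 = 3.67

3.67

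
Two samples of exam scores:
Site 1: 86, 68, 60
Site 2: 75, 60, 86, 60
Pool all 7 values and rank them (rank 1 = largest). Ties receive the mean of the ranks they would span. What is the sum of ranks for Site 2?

16.5

Sorted (descending): 86, 86, 75, 68, 60, 60, 60
The 2 values of 86 occupy positions 1–2 → average rank (1+2)/2 = 1.5.
The 3 values of 60 occupy positions 5–7 → average rank 6.
Site 2 values → pooled ranks: 75→3, 60→6, 86→1.5, 60→6
Rank sum = 3 + 6 + 1.5 + 6 = 16.5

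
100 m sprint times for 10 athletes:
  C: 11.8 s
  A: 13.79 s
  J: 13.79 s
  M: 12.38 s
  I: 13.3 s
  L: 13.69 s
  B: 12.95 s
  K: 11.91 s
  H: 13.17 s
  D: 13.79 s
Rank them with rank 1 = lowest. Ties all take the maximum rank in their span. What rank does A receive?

10

Sorted (ascending): 11.8, 11.91, 12.38, 12.95, 13.17, 13.3, 13.69, 13.79, 13.79, 13.79
The 3 values of 13.79 occupy positions 8–10 → each gets rank 10.
A has value 13.79 s → rank 10.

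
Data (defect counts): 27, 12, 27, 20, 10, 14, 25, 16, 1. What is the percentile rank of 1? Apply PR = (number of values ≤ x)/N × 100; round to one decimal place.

11.1

N = 9.
Strictly below 1: 0. Equal to 1: 1.
PR = 1/9 × 100 = 11.1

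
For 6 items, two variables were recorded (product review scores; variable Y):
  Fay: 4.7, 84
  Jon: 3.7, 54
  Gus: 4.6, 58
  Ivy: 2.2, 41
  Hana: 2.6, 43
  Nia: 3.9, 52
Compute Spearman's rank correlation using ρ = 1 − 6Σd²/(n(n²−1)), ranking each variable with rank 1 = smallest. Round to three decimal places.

0.943

Ranks of variable 1: 6, 3, 5, 1, 2, 4
Ranks of variable 2: 6, 4, 5, 1, 2, 3
d = r₁ − r₂: 0, -1, 0, 0, 0, 1
d²: 0, 1, 0, 0, 0, 1; Σd² = 2
ρ = 1 − 6·2/(6·35) = 1 − 12/210 = 0.943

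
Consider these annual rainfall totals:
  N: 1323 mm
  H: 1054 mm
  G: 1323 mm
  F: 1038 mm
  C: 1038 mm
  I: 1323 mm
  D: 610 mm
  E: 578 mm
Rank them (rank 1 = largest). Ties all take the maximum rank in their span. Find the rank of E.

Sorted (descending): 1323, 1323, 1323, 1054, 1038, 1038, 610, 578
The 3 values of 1323 occupy positions 1–3 → each gets rank 3.
The 2 values of 1038 occupy positions 5–6 → each gets rank 6.
E has value 578 mm → rank 8.

8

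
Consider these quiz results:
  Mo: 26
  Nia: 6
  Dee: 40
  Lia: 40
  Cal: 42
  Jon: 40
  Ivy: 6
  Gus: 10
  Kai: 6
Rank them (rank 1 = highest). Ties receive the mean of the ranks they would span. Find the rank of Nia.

8

Sorted (descending): 42, 40, 40, 40, 26, 10, 6, 6, 6
The 3 values of 40 occupy positions 2–4 → average rank 3.
The 3 values of 6 occupy positions 7–9 → average rank 8.
Nia has value 6 → rank 8.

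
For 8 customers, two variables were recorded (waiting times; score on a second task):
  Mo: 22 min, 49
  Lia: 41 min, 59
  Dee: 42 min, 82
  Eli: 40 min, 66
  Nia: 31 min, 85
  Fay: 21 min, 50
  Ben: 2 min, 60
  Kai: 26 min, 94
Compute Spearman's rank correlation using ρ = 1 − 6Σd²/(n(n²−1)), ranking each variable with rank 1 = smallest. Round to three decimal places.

0.357

Ranks of variable 1: 3, 7, 8, 6, 5, 2, 1, 4
Ranks of variable 2: 1, 3, 6, 5, 7, 2, 4, 8
d = r₁ − r₂: 2, 4, 2, 1, -2, 0, -3, -4
d²: 4, 16, 4, 1, 4, 0, 9, 16; Σd² = 54
ρ = 1 − 6·54/(8·63) = 1 − 324/504 = 0.357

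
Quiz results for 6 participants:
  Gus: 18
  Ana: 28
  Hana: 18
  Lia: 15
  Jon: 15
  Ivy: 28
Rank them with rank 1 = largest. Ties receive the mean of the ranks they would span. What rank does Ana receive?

Sorted (descending): 28, 28, 18, 18, 15, 15
The 2 values of 28 occupy positions 1–2 → average rank (1+2)/2 = 1.5.
The 2 values of 18 occupy positions 3–4 → average rank (3+4)/2 = 3.5.
The 2 values of 15 occupy positions 5–6 → average rank (5+6)/2 = 5.5.
Ana has value 28 → rank 1.5.

1.5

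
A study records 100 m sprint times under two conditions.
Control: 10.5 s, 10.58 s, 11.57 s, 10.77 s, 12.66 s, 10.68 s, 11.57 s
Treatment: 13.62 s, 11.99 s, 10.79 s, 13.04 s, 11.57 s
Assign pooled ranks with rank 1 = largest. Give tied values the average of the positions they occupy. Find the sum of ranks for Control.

Sorted (descending): 13.62, 13.04, 12.66, 11.99, 11.57, 11.57, 11.57, 10.79, 10.77, 10.68, 10.58, 10.5
The 3 values of 11.57 occupy positions 5–7 → average rank 6.
Control values → pooled ranks: 10.5→12, 10.58→11, 11.57→6, 10.77→9, 12.66→3, 10.68→10, 11.57→6
Rank sum = 12 + 11 + 6 + 9 + 3 + 10 + 6 = 57

57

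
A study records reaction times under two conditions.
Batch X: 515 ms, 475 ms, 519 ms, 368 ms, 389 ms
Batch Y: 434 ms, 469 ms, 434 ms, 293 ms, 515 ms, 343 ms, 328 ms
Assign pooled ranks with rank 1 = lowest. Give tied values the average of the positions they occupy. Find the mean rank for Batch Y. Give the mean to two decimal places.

5.36

Sorted (ascending): 293, 328, 343, 368, 389, 434, 434, 469, 475, 515, 515, 519
The 2 values of 434 occupy positions 6–7 → average rank (6+7)/2 = 6.5.
The 2 values of 515 occupy positions 10–11 → average rank (10+11)/2 = 10.5.
Batch Y values → pooled ranks: 434→6.5, 469→8, 434→6.5, 293→1, 515→10.5, 343→3, 328→2
Mean rank = (6.5 + 8 + 6.5 + 1 + 10.5 + 3 + 2) / 7 = 5.36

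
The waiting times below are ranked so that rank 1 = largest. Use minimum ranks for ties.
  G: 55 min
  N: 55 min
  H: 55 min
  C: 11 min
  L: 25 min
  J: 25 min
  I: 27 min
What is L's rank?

5

Sorted (descending): 55, 55, 55, 27, 25, 25, 11
The 3 values of 55 occupy positions 1–3 → each gets rank 1.
The 2 values of 25 occupy positions 5–6 → each gets rank 5.
L has value 25 min → rank 5.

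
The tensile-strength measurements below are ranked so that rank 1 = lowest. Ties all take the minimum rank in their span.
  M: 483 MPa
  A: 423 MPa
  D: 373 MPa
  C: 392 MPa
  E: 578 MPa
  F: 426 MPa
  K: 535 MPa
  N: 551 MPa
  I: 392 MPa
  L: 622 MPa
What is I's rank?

2

Sorted (ascending): 373, 392, 392, 423, 426, 483, 535, 551, 578, 622
The 2 values of 392 occupy positions 2–3 → each gets rank 2.
I has value 392 MPa → rank 2.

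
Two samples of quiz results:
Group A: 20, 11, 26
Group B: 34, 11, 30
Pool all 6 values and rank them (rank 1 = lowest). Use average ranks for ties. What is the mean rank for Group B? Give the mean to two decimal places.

4.17

Sorted (ascending): 11, 11, 20, 26, 30, 34
The 2 values of 11 occupy positions 1–2 → average rank (1+2)/2 = 1.5.
Group B values → pooled ranks: 34→6, 11→1.5, 30→5
Mean rank = (6 + 1.5 + 5) / 3 = 4.17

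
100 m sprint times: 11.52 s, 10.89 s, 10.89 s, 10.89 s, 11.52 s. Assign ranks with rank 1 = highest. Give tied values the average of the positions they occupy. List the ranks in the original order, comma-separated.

Sorted (descending): 11.52, 11.52, 10.89, 10.89, 10.89
The 2 values of 11.52 occupy positions 1–2 → average rank (1+2)/2 = 1.5.
The 3 values of 10.89 occupy positions 3–5 → average rank 4.

1.5, 4, 4, 4, 1.5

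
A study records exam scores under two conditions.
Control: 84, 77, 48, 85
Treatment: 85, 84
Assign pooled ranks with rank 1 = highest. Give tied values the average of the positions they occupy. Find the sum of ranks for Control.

Sorted (descending): 85, 85, 84, 84, 77, 48
The 2 values of 85 occupy positions 1–2 → average rank (1+2)/2 = 1.5.
The 2 values of 84 occupy positions 3–4 → average rank (3+4)/2 = 3.5.
Control values → pooled ranks: 84→3.5, 77→5, 48→6, 85→1.5
Rank sum = 3.5 + 5 + 6 + 1.5 = 16

16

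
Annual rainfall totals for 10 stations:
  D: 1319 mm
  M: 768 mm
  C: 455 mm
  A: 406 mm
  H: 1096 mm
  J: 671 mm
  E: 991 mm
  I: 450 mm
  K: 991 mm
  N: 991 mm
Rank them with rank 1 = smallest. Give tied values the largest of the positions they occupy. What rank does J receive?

4

Sorted (ascending): 406, 450, 455, 671, 768, 991, 991, 991, 1096, 1319
The 3 values of 991 occupy positions 6–8 → each gets rank 8.
J has value 671 mm → rank 4.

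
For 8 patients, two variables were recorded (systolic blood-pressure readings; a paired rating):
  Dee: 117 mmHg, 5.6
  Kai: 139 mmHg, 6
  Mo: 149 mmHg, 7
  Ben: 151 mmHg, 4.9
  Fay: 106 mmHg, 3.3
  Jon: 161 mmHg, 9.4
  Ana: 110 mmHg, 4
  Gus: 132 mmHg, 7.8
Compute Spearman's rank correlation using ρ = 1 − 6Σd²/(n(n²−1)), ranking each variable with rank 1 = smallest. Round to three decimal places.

0.690

Ranks of variable 1: 3, 5, 6, 7, 1, 8, 2, 4
Ranks of variable 2: 4, 5, 6, 3, 1, 8, 2, 7
d = r₁ − r₂: -1, 0, 0, 4, 0, 0, 0, -3
d²: 1, 0, 0, 16, 0, 0, 0, 9; Σd² = 26
ρ = 1 − 6·26/(8·63) = 1 − 156/504 = 0.690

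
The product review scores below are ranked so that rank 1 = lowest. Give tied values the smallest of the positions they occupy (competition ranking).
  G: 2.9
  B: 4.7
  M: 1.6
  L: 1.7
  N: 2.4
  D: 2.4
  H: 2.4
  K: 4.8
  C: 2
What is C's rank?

Sorted (ascending): 1.6, 1.7, 2, 2.4, 2.4, 2.4, 2.9, 4.7, 4.8
The 3 values of 2.4 occupy positions 4–6 → each gets rank 4.
C has value 2 → rank 3.

3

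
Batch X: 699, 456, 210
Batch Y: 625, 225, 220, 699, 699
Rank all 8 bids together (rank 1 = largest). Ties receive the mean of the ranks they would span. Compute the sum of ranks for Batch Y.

Sorted (descending): 699, 699, 699, 625, 456, 225, 220, 210
The 3 values of 699 occupy positions 1–3 → average rank 2.
Batch Y values → pooled ranks: 625→4, 225→6, 220→7, 699→2, 699→2
Rank sum = 4 + 6 + 7 + 2 + 2 = 21

21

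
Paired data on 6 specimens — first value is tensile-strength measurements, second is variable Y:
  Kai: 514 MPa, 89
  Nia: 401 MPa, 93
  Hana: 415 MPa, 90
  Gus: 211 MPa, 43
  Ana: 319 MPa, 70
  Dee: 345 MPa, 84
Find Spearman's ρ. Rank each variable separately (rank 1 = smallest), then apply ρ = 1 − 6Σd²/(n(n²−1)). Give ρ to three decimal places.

Ranks of variable 1: 6, 4, 5, 1, 2, 3
Ranks of variable 2: 4, 6, 5, 1, 2, 3
d = r₁ − r₂: 2, -2, 0, 0, 0, 0
d²: 4, 4, 0, 0, 0, 0; Σd² = 8
ρ = 1 − 6·8/(6·35) = 1 − 48/210 = 0.771

0.771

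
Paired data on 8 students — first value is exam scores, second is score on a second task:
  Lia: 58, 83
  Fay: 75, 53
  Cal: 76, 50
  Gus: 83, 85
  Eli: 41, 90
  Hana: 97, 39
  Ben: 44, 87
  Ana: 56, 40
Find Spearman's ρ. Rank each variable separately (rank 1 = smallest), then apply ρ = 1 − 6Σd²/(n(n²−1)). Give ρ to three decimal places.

-0.619

Ranks of variable 1: 4, 5, 6, 7, 1, 8, 2, 3
Ranks of variable 2: 5, 4, 3, 6, 8, 1, 7, 2
d = r₁ − r₂: -1, 1, 3, 1, -7, 7, -5, 1
d²: 1, 1, 9, 1, 49, 49, 25, 1; Σd² = 136
ρ = 1 − 6·136/(8·63) = 1 − 816/504 = -0.619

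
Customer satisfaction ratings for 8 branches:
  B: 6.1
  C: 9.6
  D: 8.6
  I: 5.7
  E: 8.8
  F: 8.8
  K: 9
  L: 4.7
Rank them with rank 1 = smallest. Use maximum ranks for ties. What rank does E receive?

Sorted (ascending): 4.7, 5.7, 6.1, 8.6, 8.8, 8.8, 9, 9.6
The 2 values of 8.8 occupy positions 5–6 → each gets rank 6.
E has value 8.8 → rank 6.

6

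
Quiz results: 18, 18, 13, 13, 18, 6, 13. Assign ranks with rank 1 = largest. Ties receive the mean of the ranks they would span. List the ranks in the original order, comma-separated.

Sorted (descending): 18, 18, 18, 13, 13, 13, 6
The 3 values of 18 occupy positions 1–3 → average rank 2.
The 3 values of 13 occupy positions 4–6 → average rank 5.

2, 2, 5, 5, 2, 7, 5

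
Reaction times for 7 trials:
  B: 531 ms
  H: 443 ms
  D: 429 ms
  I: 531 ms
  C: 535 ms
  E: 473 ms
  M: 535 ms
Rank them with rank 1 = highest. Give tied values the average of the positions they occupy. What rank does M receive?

Sorted (descending): 535, 535, 531, 531, 473, 443, 429
The 2 values of 535 occupy positions 1–2 → average rank (1+2)/2 = 1.5.
The 2 values of 531 occupy positions 3–4 → average rank (3+4)/2 = 3.5.
M has value 535 ms → rank 1.5.

1.5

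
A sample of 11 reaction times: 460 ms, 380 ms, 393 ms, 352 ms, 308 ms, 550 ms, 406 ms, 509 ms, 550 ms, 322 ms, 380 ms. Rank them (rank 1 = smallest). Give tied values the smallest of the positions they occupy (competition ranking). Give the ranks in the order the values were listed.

Sorted (ascending): 308, 322, 352, 380, 380, 393, 406, 460, 509, 550, 550
The 2 values of 380 occupy positions 4–5 → each gets rank 4.
The 2 values of 550 occupy positions 10–11 → each gets rank 10.

8, 4, 6, 3, 1, 10, 7, 9, 10, 2, 4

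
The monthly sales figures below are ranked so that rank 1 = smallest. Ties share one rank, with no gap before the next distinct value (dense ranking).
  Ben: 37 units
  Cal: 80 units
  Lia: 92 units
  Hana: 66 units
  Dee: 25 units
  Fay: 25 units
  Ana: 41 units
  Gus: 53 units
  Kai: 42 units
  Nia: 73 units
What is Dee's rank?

Sorted (ascending): 25, 25, 37, 41, 42, 53, 66, 73, 80, 92
The 2 values of 25 share dense rank 1.
Remaining distinct values take the next consecutive integers.
Dee has value 25 units → rank 1.

1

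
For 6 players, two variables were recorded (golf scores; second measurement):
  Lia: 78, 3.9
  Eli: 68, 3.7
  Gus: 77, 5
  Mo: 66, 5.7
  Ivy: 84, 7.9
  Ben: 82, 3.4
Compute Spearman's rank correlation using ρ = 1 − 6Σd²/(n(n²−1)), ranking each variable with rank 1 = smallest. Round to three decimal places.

0.029

Ranks of variable 1: 4, 2, 3, 1, 6, 5
Ranks of variable 2: 3, 2, 4, 5, 6, 1
d = r₁ − r₂: 1, 0, -1, -4, 0, 4
d²: 1, 0, 1, 16, 0, 16; Σd² = 34
ρ = 1 − 6·34/(6·35) = 1 − 204/210 = 0.029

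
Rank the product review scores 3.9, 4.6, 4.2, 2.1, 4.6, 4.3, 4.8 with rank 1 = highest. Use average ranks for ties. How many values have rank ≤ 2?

1

Sorted (descending): 4.8, 4.6, 4.6, 4.3, 4.2, 3.9, 2.1
The 2 values of 4.6 occupy positions 2–3 → average rank (2+3)/2 = 2.5.
Ranks ≤ 2: {1} → 1 value.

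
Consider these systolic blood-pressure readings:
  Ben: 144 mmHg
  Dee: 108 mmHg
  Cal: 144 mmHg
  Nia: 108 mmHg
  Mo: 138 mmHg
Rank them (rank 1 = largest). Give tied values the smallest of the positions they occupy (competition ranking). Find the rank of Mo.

3

Sorted (descending): 144, 144, 138, 108, 108
The 2 values of 144 occupy positions 1–2 → each gets rank 1.
The 2 values of 108 occupy positions 4–5 → each gets rank 4.
Mo has value 138 mmHg → rank 3.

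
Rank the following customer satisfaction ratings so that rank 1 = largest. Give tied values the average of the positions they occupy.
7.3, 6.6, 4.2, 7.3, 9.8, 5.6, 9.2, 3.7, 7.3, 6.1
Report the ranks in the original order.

4, 6, 9, 4, 1, 8, 2, 10, 4, 7

Sorted (descending): 9.8, 9.2, 7.3, 7.3, 7.3, 6.6, 6.1, 5.6, 4.2, 3.7
The 3 values of 7.3 occupy positions 3–5 → average rank 4.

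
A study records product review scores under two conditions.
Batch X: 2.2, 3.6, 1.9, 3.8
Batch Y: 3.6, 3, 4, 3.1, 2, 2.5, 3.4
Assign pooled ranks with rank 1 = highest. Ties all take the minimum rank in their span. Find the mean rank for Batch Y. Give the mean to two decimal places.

Sorted (descending): 4, 3.8, 3.6, 3.6, 3.4, 3.1, 3, 2.5, 2.2, 2, 1.9
The 2 values of 3.6 occupy positions 3–4 → each gets rank 3.
Batch Y values → pooled ranks: 3.6→3, 3→7, 4→1, 3.1→6, 2→10, 2.5→8, 3.4→5
Mean rank = (3 + 7 + 1 + 6 + 10 + 8 + 5) / 7 = 5.71

5.71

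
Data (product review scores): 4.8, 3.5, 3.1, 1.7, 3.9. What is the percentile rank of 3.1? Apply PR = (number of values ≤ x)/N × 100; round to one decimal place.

40.0

N = 5.
Strictly below 3.1: 1. Equal to 3.1: 1.
PR = 2/5 × 100 = 40.0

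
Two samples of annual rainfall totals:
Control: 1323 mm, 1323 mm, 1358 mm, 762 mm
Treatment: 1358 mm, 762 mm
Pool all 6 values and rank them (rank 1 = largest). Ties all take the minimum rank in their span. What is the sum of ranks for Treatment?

6

Sorted (descending): 1358, 1358, 1323, 1323, 762, 762
The 2 values of 1358 occupy positions 1–2 → each gets rank 1.
The 2 values of 1323 occupy positions 3–4 → each gets rank 3.
The 2 values of 762 occupy positions 5–6 → each gets rank 5.
Treatment values → pooled ranks: 1358→1, 762→5
Rank sum = 1 + 5 = 6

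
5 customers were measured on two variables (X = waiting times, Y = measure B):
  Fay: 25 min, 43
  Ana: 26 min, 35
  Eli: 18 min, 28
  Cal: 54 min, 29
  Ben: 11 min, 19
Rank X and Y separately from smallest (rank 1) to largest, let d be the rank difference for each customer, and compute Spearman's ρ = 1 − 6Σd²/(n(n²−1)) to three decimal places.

Ranks of variable 1: 3, 4, 2, 5, 1
Ranks of variable 2: 5, 4, 2, 3, 1
d = r₁ − r₂: -2, 0, 0, 2, 0
d²: 4, 0, 0, 4, 0; Σd² = 8
ρ = 1 − 6·8/(5·24) = 1 − 48/120 = 0.600

0.600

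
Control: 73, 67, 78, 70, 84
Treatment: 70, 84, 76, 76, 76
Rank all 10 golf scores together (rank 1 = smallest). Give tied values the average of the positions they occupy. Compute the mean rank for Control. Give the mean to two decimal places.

Sorted (ascending): 67, 70, 70, 73, 76, 76, 76, 78, 84, 84
The 2 values of 70 occupy positions 2–3 → average rank (2+3)/2 = 2.5.
The 3 values of 76 occupy positions 5–7 → average rank 6.
The 2 values of 84 occupy positions 9–10 → average rank (9+10)/2 = 9.5.
Control values → pooled ranks: 73→4, 67→1, 78→8, 70→2.5, 84→9.5
Mean rank = (4 + 1 + 8 + 2.5 + 9.5) / 5 = 5.00

5.00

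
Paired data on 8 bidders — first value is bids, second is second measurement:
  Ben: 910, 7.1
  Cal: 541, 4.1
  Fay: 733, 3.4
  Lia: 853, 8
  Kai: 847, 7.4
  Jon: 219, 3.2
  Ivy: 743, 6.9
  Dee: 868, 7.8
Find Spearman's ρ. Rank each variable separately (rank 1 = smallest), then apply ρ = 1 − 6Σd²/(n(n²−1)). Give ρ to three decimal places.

Ranks of variable 1: 8, 2, 3, 6, 5, 1, 4, 7
Ranks of variable 2: 5, 3, 2, 8, 6, 1, 4, 7
d = r₁ − r₂: 3, -1, 1, -2, -1, 0, 0, 0
d²: 9, 1, 1, 4, 1, 0, 0, 0; Σd² = 16
ρ = 1 − 6·16/(8·63) = 1 − 96/504 = 0.810

0.810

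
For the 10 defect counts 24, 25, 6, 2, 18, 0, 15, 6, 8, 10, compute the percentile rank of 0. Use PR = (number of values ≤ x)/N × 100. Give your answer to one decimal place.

10.0

N = 10.
Strictly below 0: 0. Equal to 0: 1.
PR = 1/10 × 100 = 10.0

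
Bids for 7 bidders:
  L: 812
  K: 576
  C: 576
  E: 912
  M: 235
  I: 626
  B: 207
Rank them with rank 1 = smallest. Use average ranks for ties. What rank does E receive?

7

Sorted (ascending): 207, 235, 576, 576, 626, 812, 912
The 2 values of 576 occupy positions 3–4 → average rank (3+4)/2 = 3.5.
E has value 912 → rank 7.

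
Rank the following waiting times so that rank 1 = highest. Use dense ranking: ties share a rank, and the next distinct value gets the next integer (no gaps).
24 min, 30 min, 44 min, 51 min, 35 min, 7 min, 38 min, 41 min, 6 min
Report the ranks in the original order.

Sorted (descending): 51, 44, 41, 38, 35, 30, 24, 7, 6
No ties — each value takes its position as its rank.

7, 6, 2, 1, 5, 8, 4, 3, 9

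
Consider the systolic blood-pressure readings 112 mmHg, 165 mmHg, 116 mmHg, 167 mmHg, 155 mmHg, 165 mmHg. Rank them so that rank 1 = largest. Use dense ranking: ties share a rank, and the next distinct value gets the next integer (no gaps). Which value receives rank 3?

155

Sorted (descending): 167, 165, 165, 155, 116, 112
The 2 values of 165 share dense rank 2.
Remaining distinct values take the next consecutive integers.
Rank 3 → value 155.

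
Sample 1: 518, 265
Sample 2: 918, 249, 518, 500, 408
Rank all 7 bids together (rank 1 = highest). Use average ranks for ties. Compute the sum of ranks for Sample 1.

8.5

Sorted (descending): 918, 518, 518, 500, 408, 265, 249
The 2 values of 518 occupy positions 2–3 → average rank (2+3)/2 = 2.5.
Sample 1 values → pooled ranks: 518→2.5, 265→6
Rank sum = 2.5 + 6 = 8.5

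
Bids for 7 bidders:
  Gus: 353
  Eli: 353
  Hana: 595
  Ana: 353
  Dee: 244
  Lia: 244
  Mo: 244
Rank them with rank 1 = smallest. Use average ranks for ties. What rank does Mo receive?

Sorted (ascending): 244, 244, 244, 353, 353, 353, 595
The 3 values of 244 occupy positions 1–3 → average rank 2.
The 3 values of 353 occupy positions 4–6 → average rank 5.
Mo has value 244 → rank 2.

2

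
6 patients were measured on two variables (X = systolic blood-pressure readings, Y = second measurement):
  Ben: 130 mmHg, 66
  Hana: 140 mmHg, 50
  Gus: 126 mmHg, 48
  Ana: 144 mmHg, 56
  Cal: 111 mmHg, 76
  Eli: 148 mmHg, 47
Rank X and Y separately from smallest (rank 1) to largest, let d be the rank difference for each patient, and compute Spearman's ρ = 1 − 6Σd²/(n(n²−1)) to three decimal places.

Ranks of variable 1: 3, 4, 2, 5, 1, 6
Ranks of variable 2: 5, 3, 2, 4, 6, 1
d = r₁ − r₂: -2, 1, 0, 1, -5, 5
d²: 4, 1, 0, 1, 25, 25; Σd² = 56
ρ = 1 − 6·56/(6·35) = 1 − 336/210 = -0.600

-0.600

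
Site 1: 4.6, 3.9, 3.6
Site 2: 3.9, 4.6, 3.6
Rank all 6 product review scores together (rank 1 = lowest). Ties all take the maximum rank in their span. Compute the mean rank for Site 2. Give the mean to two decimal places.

4.00

Sorted (ascending): 3.6, 3.6, 3.9, 3.9, 4.6, 4.6
The 2 values of 3.6 occupy positions 1–2 → each gets rank 2.
The 2 values of 3.9 occupy positions 3–4 → each gets rank 4.
The 2 values of 4.6 occupy positions 5–6 → each gets rank 6.
Site 2 values → pooled ranks: 3.9→4, 4.6→6, 3.6→2
Mean rank = (4 + 6 + 2) / 3 = 4.00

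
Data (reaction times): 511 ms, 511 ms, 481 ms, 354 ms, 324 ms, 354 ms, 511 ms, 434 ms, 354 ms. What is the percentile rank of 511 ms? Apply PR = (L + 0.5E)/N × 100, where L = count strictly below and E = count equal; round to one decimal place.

83.3

N = 9.
Strictly below 511: 6. Equal to 511: 3.
PR = (6 + 0.5·3)/9 × 100 = 83.3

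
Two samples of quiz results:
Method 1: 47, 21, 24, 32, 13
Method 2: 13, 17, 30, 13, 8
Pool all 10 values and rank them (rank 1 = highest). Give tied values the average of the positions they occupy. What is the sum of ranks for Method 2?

Sorted (descending): 47, 32, 30, 24, 21, 17, 13, 13, 13, 8
The 3 values of 13 occupy positions 7–9 → average rank 8.
Method 2 values → pooled ranks: 13→8, 17→6, 30→3, 13→8, 8→10
Rank sum = 8 + 6 + 3 + 8 + 10 = 35

35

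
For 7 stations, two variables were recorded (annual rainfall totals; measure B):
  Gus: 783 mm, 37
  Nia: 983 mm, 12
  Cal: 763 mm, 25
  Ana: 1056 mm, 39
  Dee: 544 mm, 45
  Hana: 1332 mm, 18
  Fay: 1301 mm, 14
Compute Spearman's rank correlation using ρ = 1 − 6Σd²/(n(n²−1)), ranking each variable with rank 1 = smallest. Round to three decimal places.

-0.536

Ranks of variable 1: 3, 4, 2, 5, 1, 7, 6
Ranks of variable 2: 5, 1, 4, 6, 7, 3, 2
d = r₁ − r₂: -2, 3, -2, -1, -6, 4, 4
d²: 4, 9, 4, 1, 36, 16, 16; Σd² = 86
ρ = 1 − 6·86/(7·48) = 1 − 516/336 = -0.536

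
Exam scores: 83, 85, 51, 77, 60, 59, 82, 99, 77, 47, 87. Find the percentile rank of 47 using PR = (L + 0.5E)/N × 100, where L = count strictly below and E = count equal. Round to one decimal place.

4.5

N = 11.
Strictly below 47: 0. Equal to 47: 1.
PR = (0 + 0.5·1)/11 × 100 = 4.5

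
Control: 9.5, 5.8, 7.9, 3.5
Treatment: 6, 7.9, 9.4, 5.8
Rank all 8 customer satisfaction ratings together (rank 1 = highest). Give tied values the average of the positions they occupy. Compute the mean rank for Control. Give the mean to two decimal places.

Sorted (descending): 9.5, 9.4, 7.9, 7.9, 6, 5.8, 5.8, 3.5
The 2 values of 7.9 occupy positions 3–4 → average rank (3+4)/2 = 3.5.
The 2 values of 5.8 occupy positions 6–7 → average rank (6+7)/2 = 6.5.
Control values → pooled ranks: 9.5→1, 5.8→6.5, 7.9→3.5, 3.5→8
Mean rank = (1 + 6.5 + 3.5 + 8) / 4 = 4.75

4.75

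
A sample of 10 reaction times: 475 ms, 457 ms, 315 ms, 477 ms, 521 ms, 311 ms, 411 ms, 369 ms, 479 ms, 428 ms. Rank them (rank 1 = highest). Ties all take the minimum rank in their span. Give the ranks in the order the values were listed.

4, 5, 9, 3, 1, 10, 7, 8, 2, 6

Sorted (descending): 521, 479, 477, 475, 457, 428, 411, 369, 315, 311
No ties — each value takes its position as its rank.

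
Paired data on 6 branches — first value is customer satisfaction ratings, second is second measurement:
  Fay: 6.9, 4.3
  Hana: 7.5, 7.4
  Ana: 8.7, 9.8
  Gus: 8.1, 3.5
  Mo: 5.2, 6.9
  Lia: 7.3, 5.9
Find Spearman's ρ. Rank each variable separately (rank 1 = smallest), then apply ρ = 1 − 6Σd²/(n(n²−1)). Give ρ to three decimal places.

Ranks of variable 1: 2, 4, 6, 5, 1, 3
Ranks of variable 2: 2, 5, 6, 1, 4, 3
d = r₁ − r₂: 0, -1, 0, 4, -3, 0
d²: 0, 1, 0, 16, 9, 0; Σd² = 26
ρ = 1 − 6·26/(6·35) = 1 − 156/210 = 0.257

0.257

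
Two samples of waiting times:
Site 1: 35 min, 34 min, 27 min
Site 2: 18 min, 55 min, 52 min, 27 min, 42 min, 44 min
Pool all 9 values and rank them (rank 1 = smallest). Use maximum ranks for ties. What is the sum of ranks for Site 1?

12

Sorted (ascending): 18, 27, 27, 34, 35, 42, 44, 52, 55
The 2 values of 27 occupy positions 2–3 → each gets rank 3.
Site 1 values → pooled ranks: 35→5, 34→4, 27→3
Rank sum = 5 + 4 + 3 = 12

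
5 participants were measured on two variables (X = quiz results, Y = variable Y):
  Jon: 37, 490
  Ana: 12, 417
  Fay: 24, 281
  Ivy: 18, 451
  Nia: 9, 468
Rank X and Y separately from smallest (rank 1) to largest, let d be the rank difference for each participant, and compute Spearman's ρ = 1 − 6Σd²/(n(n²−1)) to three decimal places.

Ranks of variable 1: 5, 2, 4, 3, 1
Ranks of variable 2: 5, 2, 1, 3, 4
d = r₁ − r₂: 0, 0, 3, 0, -3
d²: 0, 0, 9, 0, 9; Σd² = 18
ρ = 1 − 6·18/(5·24) = 1 − 108/120 = 0.100

0.100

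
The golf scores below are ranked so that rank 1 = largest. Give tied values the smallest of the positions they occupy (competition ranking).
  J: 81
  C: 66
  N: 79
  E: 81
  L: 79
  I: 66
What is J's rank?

Sorted (descending): 81, 81, 79, 79, 66, 66
The 2 values of 81 occupy positions 1–2 → each gets rank 1.
The 2 values of 79 occupy positions 3–4 → each gets rank 3.
The 2 values of 66 occupy positions 5–6 → each gets rank 5.
J has value 81 → rank 1.

1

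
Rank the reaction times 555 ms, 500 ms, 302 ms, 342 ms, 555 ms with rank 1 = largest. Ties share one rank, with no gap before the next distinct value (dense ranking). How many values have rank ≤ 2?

3

Sorted (descending): 555, 555, 500, 342, 302
The 2 values of 555 share dense rank 1.
Remaining distinct values take the next consecutive integers.
Ranks ≤ 2: {1, 1, 2} → 3 values.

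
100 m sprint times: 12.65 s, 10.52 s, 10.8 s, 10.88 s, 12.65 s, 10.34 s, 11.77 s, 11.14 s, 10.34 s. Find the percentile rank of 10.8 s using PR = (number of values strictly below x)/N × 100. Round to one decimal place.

33.3

N = 9.
Strictly below 10.8: 3. Equal to 10.8: 1.
PR = 3/9 × 100 = 33.3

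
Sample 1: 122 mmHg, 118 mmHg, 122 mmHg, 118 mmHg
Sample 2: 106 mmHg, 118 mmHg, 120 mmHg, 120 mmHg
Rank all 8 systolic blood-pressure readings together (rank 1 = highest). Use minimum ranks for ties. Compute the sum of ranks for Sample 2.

Sorted (descending): 122, 122, 120, 120, 118, 118, 118, 106
The 2 values of 122 occupy positions 1–2 → each gets rank 1.
The 2 values of 120 occupy positions 3–4 → each gets rank 3.
The 3 values of 118 occupy positions 5–7 → each gets rank 5.
Sample 2 values → pooled ranks: 106→8, 118→5, 120→3, 120→3
Rank sum = 8 + 5 + 3 + 3 = 19

19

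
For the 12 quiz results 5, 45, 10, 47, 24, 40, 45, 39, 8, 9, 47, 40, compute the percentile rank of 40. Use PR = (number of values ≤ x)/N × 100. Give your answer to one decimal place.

N = 12.
Strictly below 40: 6. Equal to 40: 2.
PR = 8/12 × 100 = 66.7

66.7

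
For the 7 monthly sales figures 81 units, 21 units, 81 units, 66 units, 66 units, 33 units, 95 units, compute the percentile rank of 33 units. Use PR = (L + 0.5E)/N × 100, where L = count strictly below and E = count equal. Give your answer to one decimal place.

N = 7.
Strictly below 33: 1. Equal to 33: 1.
PR = (1 + 0.5·1)/7 × 100 = 21.4

21.4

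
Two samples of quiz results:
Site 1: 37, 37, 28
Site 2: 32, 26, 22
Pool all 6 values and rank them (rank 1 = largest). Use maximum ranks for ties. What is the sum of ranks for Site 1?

8

Sorted (descending): 37, 37, 32, 28, 26, 22
The 2 values of 37 occupy positions 1–2 → each gets rank 2.
Site 1 values → pooled ranks: 37→2, 37→2, 28→4
Rank sum = 2 + 2 + 4 = 8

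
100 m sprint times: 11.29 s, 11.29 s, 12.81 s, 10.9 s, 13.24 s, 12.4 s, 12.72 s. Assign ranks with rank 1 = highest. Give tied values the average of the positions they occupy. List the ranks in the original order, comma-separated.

Sorted (descending): 13.24, 12.81, 12.72, 12.4, 11.29, 11.29, 10.9
The 2 values of 11.29 occupy positions 5–6 → average rank (5+6)/2 = 5.5.

5.5, 5.5, 2, 7, 1, 4, 3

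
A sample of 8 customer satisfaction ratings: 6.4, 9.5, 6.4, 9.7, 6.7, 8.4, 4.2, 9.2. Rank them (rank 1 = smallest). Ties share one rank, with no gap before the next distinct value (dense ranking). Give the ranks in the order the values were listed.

Sorted (ascending): 4.2, 6.4, 6.4, 6.7, 8.4, 9.2, 9.5, 9.7
The 2 values of 6.4 share dense rank 2.
Remaining distinct values take the next consecutive integers.

2, 6, 2, 7, 3, 4, 1, 5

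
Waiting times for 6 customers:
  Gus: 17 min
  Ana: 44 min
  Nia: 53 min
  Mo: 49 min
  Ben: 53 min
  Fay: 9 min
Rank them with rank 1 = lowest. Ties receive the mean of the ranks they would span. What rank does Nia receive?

Sorted (ascending): 9, 17, 44, 49, 53, 53
The 2 values of 53 occupy positions 5–6 → average rank (5+6)/2 = 5.5.
Nia has value 53 min → rank 5.5.

5.5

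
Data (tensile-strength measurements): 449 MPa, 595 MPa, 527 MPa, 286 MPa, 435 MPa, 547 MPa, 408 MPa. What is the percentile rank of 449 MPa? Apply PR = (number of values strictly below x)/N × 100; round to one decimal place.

N = 7.
Strictly below 449: 3. Equal to 449: 1.
PR = 3/7 × 100 = 42.9

42.9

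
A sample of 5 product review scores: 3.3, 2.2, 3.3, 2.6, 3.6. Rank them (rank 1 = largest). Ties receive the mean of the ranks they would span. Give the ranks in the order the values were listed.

2.5, 5, 2.5, 4, 1

Sorted (descending): 3.6, 3.3, 3.3, 2.6, 2.2
The 2 values of 3.3 occupy positions 2–3 → average rank (2+3)/2 = 2.5.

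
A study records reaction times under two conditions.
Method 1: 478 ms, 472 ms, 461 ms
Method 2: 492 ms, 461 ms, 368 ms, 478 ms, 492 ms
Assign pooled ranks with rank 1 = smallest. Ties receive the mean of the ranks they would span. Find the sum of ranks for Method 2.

24

Sorted (ascending): 368, 461, 461, 472, 478, 478, 492, 492
The 2 values of 461 occupy positions 2–3 → average rank (2+3)/2 = 2.5.
The 2 values of 478 occupy positions 5–6 → average rank (5+6)/2 = 5.5.
The 2 values of 492 occupy positions 7–8 → average rank (7+8)/2 = 7.5.
Method 2 values → pooled ranks: 492→7.5, 461→2.5, 368→1, 478→5.5, 492→7.5
Rank sum = 7.5 + 2.5 + 1 + 5.5 + 7.5 = 24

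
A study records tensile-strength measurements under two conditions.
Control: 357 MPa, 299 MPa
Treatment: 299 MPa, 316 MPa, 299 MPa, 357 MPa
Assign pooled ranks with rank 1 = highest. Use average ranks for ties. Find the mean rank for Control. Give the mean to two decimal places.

3.25

Sorted (descending): 357, 357, 316, 299, 299, 299
The 2 values of 357 occupy positions 1–2 → average rank (1+2)/2 = 1.5.
The 3 values of 299 occupy positions 4–6 → average rank 5.
Control values → pooled ranks: 357→1.5, 299→5
Mean rank = (1.5 + 5) / 2 = 3.25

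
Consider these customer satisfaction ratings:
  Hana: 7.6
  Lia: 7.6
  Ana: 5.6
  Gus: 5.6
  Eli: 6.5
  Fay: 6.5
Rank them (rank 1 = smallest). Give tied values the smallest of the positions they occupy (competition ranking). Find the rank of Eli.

Sorted (ascending): 5.6, 5.6, 6.5, 6.5, 7.6, 7.6
The 2 values of 5.6 occupy positions 1–2 → each gets rank 1.
The 2 values of 6.5 occupy positions 3–4 → each gets rank 3.
The 2 values of 7.6 occupy positions 5–6 → each gets rank 5.
Eli has value 6.5 → rank 3.

3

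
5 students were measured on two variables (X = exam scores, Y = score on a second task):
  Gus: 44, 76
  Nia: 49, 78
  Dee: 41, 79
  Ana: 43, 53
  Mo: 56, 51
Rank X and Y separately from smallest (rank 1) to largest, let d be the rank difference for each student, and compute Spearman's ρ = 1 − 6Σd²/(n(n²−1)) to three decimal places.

Ranks of variable 1: 3, 4, 1, 2, 5
Ranks of variable 2: 3, 4, 5, 2, 1
d = r₁ − r₂: 0, 0, -4, 0, 4
d²: 0, 0, 16, 0, 16; Σd² = 32
ρ = 1 − 6·32/(5·24) = 1 − 192/120 = -0.600

-0.600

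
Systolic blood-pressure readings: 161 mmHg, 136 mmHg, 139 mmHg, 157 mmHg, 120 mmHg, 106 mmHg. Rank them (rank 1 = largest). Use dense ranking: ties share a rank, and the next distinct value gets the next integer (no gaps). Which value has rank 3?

139

Sorted (descending): 161, 157, 139, 136, 120, 106
No ties — each value takes its position as its rank.
Rank 3 → value 139.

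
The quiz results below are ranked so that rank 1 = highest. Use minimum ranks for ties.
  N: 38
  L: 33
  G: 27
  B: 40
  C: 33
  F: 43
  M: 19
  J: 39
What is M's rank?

8

Sorted (descending): 43, 40, 39, 38, 33, 33, 27, 19
The 2 values of 33 occupy positions 5–6 → each gets rank 5.
M has value 19 → rank 8.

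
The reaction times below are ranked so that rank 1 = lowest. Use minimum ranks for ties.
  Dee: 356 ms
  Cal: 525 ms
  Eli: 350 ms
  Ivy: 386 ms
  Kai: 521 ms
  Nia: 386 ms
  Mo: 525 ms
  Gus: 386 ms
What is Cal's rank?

7

Sorted (ascending): 350, 356, 386, 386, 386, 521, 525, 525
The 3 values of 386 occupy positions 3–5 → each gets rank 3.
The 2 values of 525 occupy positions 7–8 → each gets rank 7.
Cal has value 525 ms → rank 7.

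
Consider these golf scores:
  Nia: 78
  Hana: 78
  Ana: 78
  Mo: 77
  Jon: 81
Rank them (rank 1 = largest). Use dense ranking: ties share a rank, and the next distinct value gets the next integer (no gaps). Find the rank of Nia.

2

Sorted (descending): 81, 78, 78, 78, 77
The 3 values of 78 share dense rank 2.
Remaining distinct values take the next consecutive integers.
Nia has value 78 → rank 2.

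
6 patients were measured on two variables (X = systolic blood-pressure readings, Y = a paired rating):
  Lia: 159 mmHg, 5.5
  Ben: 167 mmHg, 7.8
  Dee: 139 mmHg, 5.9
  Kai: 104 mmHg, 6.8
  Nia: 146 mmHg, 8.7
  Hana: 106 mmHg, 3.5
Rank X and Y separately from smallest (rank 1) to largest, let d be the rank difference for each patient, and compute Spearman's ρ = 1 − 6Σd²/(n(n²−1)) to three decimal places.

Ranks of variable 1: 5, 6, 3, 1, 4, 2
Ranks of variable 2: 2, 5, 3, 4, 6, 1
d = r₁ − r₂: 3, 1, 0, -3, -2, 1
d²: 9, 1, 0, 9, 4, 1; Σd² = 24
ρ = 1 − 6·24/(6·35) = 1 − 144/210 = 0.314

0.314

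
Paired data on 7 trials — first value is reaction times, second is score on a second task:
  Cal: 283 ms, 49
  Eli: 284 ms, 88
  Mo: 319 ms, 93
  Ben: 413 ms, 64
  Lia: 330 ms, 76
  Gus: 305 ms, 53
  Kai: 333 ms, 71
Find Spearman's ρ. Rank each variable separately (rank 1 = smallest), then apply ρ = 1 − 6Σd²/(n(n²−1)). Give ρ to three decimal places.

0.179

Ranks of variable 1: 1, 2, 4, 7, 5, 3, 6
Ranks of variable 2: 1, 6, 7, 3, 5, 2, 4
d = r₁ − r₂: 0, -4, -3, 4, 0, 1, 2
d²: 0, 16, 9, 16, 0, 1, 4; Σd² = 46
ρ = 1 − 6·46/(7·48) = 1 − 276/336 = 0.179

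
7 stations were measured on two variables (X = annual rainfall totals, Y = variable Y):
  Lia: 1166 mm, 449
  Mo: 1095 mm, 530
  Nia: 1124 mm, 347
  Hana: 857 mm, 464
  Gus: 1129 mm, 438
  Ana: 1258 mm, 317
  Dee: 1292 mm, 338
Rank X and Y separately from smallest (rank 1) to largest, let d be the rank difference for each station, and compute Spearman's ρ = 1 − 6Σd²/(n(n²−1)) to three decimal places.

-0.786

Ranks of variable 1: 5, 2, 3, 1, 4, 6, 7
Ranks of variable 2: 5, 7, 3, 6, 4, 1, 2
d = r₁ − r₂: 0, -5, 0, -5, 0, 5, 5
d²: 0, 25, 0, 25, 0, 25, 25; Σd² = 100
ρ = 1 − 6·100/(7·48) = 1 − 600/336 = -0.786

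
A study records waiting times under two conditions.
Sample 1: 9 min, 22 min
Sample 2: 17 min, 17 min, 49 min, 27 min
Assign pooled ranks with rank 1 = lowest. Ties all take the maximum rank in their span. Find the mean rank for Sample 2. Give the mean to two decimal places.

4.25

Sorted (ascending): 9, 17, 17, 22, 27, 49
The 2 values of 17 occupy positions 2–3 → each gets rank 3.
Sample 2 values → pooled ranks: 17→3, 17→3, 49→6, 27→5
Mean rank = (3 + 3 + 6 + 5) / 4 = 4.25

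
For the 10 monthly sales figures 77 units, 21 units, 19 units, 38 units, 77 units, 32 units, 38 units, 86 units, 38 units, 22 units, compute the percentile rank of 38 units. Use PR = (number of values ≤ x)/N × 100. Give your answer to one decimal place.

N = 10.
Strictly below 38: 4. Equal to 38: 3.
PR = 7/10 × 100 = 70.0

70.0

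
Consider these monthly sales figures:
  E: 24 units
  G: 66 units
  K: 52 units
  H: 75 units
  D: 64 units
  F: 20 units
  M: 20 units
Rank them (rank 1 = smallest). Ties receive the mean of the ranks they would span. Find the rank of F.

Sorted (ascending): 20, 20, 24, 52, 64, 66, 75
The 2 values of 20 occupy positions 1–2 → average rank (1+2)/2 = 1.5.
F has value 20 units → rank 1.5.

1.5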